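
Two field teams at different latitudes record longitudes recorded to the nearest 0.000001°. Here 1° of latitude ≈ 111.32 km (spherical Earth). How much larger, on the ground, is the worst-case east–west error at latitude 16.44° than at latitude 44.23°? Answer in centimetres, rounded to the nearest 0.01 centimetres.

Rounding to 6 decimal places leaves the longitude within ±5e-07° of the true value.
Error at 16.44° = 5e-07° × 111320 × cos 16.44° ≈ 0.05566 × 0.9591 = 0.053384 m.
Error at 44.23° = 5e-07° × 111320 × cos 44.23° ≈ 0.05566 × 0.7165 = 0.039883 m.
Difference: 0.053384 − 0.039883 = 0.013502 m.
That is 0.0135015 m = 1.3502 cm.

1.35 centimetres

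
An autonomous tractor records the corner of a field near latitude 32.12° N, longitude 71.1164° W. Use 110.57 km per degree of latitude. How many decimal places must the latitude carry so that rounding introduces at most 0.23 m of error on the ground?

One degree of latitude covers 110570 m.
With N decimal places the half-ulp bound is 0.5·10⁻ᴺ°, or 0.5·10⁻ᴺ × 110570 m on the ground.
Setting 55285 × 10⁻ᴺ ≤ 0.23 gives 10ᴺ ≥ 2.404e+05, i.e. N ≥ 5.38.
At 5 places the error can reach 0.553 m, but 6 places keeps it to 0.0553 m.

6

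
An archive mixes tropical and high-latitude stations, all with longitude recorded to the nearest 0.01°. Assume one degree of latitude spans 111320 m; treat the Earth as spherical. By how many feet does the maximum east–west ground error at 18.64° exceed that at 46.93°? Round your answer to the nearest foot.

Rounding to 2 decimal places leaves the longitude within ±0.005° of the true value.
Error at 18.64° = 0.005° × 111320 × cos 18.64° ≈ 556.6 × 0.9475 = 527.4 m.
At 46.93°: 0.005° × 111320 × cos 46.93° = 0.005 × 111320 × 0.6829 ≈ 380.1 m.
So the lower-latitude error exceeds the higher by 527.4 − 380.1 = 147.31 m.
Converting: 147.306 m × 3.2808 ft/m ≈ 483.29 ft.

483 feet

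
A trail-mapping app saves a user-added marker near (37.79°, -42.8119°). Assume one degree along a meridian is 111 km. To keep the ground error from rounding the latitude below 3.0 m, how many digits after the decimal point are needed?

One degree of latitude covers 111000 m.
With N decimal places the half-ulp bound is 0.5·10⁻ᴺ°, or 0.5·10⁻ᴺ × 111000 m on the ground.
Need 0.5 × 111000 × 10⁻ᴺ ≤ 3.0 → 10⁻ᴺ ≤ 5.405e-05, so N ≥ 4.27.
At 4 places the error can reach 5.55 m, but 5 places keeps it to 0.555 m.

5 decimal places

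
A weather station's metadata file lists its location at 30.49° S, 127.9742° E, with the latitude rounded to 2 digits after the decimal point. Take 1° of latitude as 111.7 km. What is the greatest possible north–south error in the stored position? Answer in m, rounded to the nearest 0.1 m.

558.5 m

Rounding to 2 decimal places leaves the latitude within ±0.005° of the true value.
Along the meridian that is 0.005° × 111700 m/° = 558.5 m.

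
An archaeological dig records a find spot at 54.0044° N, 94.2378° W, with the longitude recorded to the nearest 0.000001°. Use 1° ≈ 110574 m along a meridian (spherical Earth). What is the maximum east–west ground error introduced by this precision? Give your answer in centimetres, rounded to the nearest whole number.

3 centimetres

Rounding to 6 decimal places leaves the longitude within ±5e-07° of the true value.
One degree of longitude at 54.0044° is 110574 × cos 54.0044° ≈ 110574 × 0.5877 = 64986.9 m.
So at most 5e-07° × 64986.9 ≈ 0.0324934 m east–west.
That is 0.0324934 m = 3.2493 cm.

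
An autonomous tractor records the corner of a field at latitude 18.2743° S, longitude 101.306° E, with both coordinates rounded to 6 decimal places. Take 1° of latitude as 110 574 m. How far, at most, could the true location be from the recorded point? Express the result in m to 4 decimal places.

Rounding to 6 decimal places leaves each coordinate within ±5e-07° of the true value.
N–S: 5e-07° × 110574 m/° = 0.055287 m.
E–W at 18.2743°: 5e-07° × 110574 × cos 18.2743° = 5e-07 × 110574 × 0.9496 ≈ 0.0524987 m.
The two errors are perpendicular, so the maximum displacement is √(0.055287² + 0.0524987²) ≈ 0.0762415 m.

0.0762 m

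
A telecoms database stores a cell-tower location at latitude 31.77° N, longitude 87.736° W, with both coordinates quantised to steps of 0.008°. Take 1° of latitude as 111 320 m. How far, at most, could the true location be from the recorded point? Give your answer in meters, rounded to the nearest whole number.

With a 0.008° grid the true value lies within half a step, ±0.008°/2 = ±0.004°, of the stored one.
North–south component: 0.004° × 111320 = 445.28 m.
E–W at 31.77°: 0.004° × 111320 × cos 31.77° = 0.004 × 111320 × 0.8502 ≈ 378.563 m.
The two errors are perpendicular, so the maximum displacement is √(445.28² + 378.563²) ≈ 584.452 m.

584 meters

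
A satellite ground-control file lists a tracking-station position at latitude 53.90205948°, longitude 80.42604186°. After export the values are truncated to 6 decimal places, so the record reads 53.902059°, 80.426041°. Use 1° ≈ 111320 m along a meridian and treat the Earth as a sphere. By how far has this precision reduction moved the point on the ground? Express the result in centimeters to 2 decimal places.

The latitude changed by +0.00000048° and the longitude by +0.00000086°.
N–S: 0.00000048° × 111320 m/° = 0.0534336 m.
E–W at 53.9021°: 0.00000086° × 111320 × cos 53.9021° = 0.00000086 × 111320 × 0.5892 ≈ 0.0564041 m.
Distance: √(0.0534336² + 0.0564041²) ≈ 0.0776953 m.
That is 0.0776953 m = 7.7695 cm.

7.77 centimeters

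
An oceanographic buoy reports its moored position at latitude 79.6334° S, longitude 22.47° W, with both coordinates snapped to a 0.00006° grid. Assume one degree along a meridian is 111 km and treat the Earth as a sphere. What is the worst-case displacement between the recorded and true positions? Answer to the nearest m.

3 m

With a 0.00006° grid the true value lies within half a step, ±0.00006°/2 = ±3e-05°, of the stored one.
Latitude error → 3e-05 × 111000 = 3.33 m along the meridian.
Longitude error → 3e-05 × 111000 × cos 79.6334° = 3e-05 × 111000 × 0.1799 ≈ 0.599219 m.
The two errors are perpendicular, so the maximum displacement is √(3.33² + 0.599219²) ≈ 3.38348 m.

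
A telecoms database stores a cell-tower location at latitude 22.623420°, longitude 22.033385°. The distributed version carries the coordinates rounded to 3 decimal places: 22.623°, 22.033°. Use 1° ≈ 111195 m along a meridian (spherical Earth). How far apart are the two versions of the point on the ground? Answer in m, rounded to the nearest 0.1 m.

61.2 m

The latitude changed by +0.000420° and the longitude by +0.000385°.
North–south shift: 0.000420 × 111195 = 46.7019 m.
E–W at 22.623°: 0.000385° × 111195 × cos 22.623° = 0.000385 × 111195 × 0.9231 ≈ 39.5161 m.
Distance: √(46.7019² + 39.5161²) ≈ 61.1767 m.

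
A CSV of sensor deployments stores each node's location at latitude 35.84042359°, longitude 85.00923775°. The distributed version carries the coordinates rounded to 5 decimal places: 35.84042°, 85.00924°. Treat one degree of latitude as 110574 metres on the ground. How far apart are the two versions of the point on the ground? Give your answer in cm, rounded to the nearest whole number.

The latitude changed by +0.00000359° and the longitude by -0.00000225°.
N–S: 0.00000359° × 110574 m/° = 0.396961 m.
E–W at 35.8404°: -0.00000225° × 110574 × cos 35.8404° = -0.00000225 × 110574 × 0.8107 ≈ -0.201683 m.
Distance: √(0.396961² + 0.201683²) ≈ 0.445257 m.
That is 0.445257 m = 44.526 cm.

45 cm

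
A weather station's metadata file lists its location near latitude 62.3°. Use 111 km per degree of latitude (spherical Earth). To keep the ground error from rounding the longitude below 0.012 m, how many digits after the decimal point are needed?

At 62.3° one degree of longitude covers 111000 × cos 62.3° ≈ 111000 × 0.4648 ≈ 51597.5 m.
With N decimal places the half-ulp bound is 0.5·10⁻ᴺ°, or 0.5·10⁻ᴺ × 51597.5 m on the ground.
Setting 25798.7 × 10⁻ᴺ ≤ 0.012 gives 10ᴺ ≥ 2.15e+06, i.e. N ≥ 6.33.
At 6 places the error can reach 0.0258 m, but 7 places keeps it to 0.00258 m.

7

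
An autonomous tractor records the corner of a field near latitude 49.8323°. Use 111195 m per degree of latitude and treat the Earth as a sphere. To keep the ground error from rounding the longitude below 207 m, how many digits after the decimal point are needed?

3 decimal places

At 49.8323° one degree of longitude covers 111195 × cos 49.8323° ≈ 111195 × 0.6450 ≈ 71723.8 m.
With N decimal places the half-ulp bound is 0.5·10⁻ᴺ°, or 0.5·10⁻ᴺ × 71723.8 m on the ground.
Need 0.5 × 71723.8 × 10⁻ᴺ ≤ 207 → 10⁻ᴺ ≤ 5.772e-03, so N ≥ 2.24.
N = 2 would give 359 m (too coarse); N = 3 gives 35.9 m ≤ 207 m.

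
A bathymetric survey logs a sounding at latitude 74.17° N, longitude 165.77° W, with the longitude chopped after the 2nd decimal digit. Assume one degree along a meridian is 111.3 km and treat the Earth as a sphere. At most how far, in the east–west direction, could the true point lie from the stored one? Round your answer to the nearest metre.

Truncating at 2 decimal places can drop up to a full unit in the last place, so the longitude may be off by as much as 0.01°.
At latitude 74.17° a degree of longitude spans 111300 m × cos 74.17° = 111300 × 0.2728 ≈ 30360.9 m.
Maximum E–W displacement: 0.01 × 30360.9 = 303.609 m.

304 metres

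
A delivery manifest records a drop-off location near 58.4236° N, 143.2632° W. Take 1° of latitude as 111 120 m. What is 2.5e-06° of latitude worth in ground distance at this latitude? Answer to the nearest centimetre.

Along a meridian 2.5e-06° is 2.5e-06 × 111120 = 0.2778 m.
That is 0.2778 m = 27.78 cm.

28 centimetres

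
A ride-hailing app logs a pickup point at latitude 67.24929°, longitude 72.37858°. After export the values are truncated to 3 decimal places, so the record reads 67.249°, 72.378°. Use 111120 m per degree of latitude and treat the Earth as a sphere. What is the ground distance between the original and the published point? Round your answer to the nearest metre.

Δlat = 67.24929 − 67.249 = +0.00029°; Δlon = 72.37858 − 72.378 = +0.00058°.
North–south shift: 0.00029 × 111120 = 32.2248 m.
East–west at this latitude: 0.00058° × 111120 × cos 67.249° ≈ 0.00058 × 42973.1 = 24.9244 m.
Hypotenuse of the two orthogonal shifts: √(32.2248² + 24.9244²) = 40.739 m.

41 metres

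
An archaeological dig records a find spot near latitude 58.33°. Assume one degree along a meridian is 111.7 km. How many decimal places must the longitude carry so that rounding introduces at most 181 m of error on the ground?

At 58.33° one degree of longitude covers 111700 × cos 58.33° ≈ 111700 × 0.5250 ≈ 58645.4 m.
N decimal places → at most half a unit in the last place, 0.5 × 10⁻ᴺ° = 58645.4/2 × 10⁻ᴺ m.
Need 0.5 × 58645.4 × 10⁻ᴺ ≤ 181 → 10⁻ᴺ ≤ 6.173e-03, so N ≥ 2.21.
So 3 decimal places suffice (29.3 m); 2 would allow up to 293 m.

3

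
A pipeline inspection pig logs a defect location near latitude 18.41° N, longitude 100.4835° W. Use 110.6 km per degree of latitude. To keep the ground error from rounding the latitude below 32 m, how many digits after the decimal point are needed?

4

One degree of latitude covers 110600 m.
N decimal places → at most half a unit in the last place, 0.5 × 10⁻ᴺ° = 110600/2 × 10⁻ᴺ m.
Setting 55300 × 10⁻ᴺ ≤ 32 gives 10ᴺ ≥ 1728, i.e. N ≥ 3.24.
At 3 places the error can reach 55.3 m, but 4 places keeps it to 5.53 m.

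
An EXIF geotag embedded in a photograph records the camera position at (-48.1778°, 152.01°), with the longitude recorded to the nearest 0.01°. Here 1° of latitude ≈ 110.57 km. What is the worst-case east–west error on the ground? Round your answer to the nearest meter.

Rounding to 2 decimal places leaves the longitude within ±0.005° of the true value.
Parallels shrink by cos φ, so at 48.1778° a degree of longitude is 110570 × 0.6668 ≈ 73730.4 m.
So at most 0.005° × 73730.4 ≈ 368.652 m east–west.

369 meters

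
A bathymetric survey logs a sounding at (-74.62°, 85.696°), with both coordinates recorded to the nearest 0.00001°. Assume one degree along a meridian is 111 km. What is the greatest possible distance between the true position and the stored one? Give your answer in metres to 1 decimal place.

Rounding to 5 decimal places leaves each coordinate within ±5e-06° of the true value.
North–south component: 5e-06° × 111000 = 0.555 m.
E–W at 74.62°: 5e-06° × 111000 × cos 74.62° = 5e-06 × 111000 × 0.2652 ≈ 0.147197 m.
The two errors are perpendicular, so the maximum displacement is √(0.555² + 0.147197²) ≈ 0.574188 m.

0.6 metres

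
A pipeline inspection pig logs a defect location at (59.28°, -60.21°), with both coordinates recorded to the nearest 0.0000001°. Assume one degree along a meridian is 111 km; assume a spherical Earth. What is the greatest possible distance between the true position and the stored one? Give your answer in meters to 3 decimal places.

Rounding to 7 decimal places leaves each coordinate within ±5e-08° of the true value.
N–S: 5e-08° × 111000 m/° = 0.00555 m.
E–W at 59.28°: 5e-08° × 111000 × cos 59.28° = 5e-08 × 111000 × 0.5108 ≈ 0.00283518 m.
Combining orthogonally: (0.00555² + 0.00283518²)^½ ≈ 0.00623223 m.

0.006 meters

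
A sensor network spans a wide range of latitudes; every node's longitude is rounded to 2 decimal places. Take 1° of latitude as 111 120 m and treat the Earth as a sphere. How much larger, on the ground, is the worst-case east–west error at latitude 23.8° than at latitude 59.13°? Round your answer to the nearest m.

Rounding to 2 decimal places leaves the longitude within ±0.005° of the true value.
Error at 23.8° = 0.005° × 111120 × cos 23.8° ≈ 555.6 × 0.9150 = 508.35 m.
Error at 59.13° = 0.005° × 111120 × cos 59.13° ≈ 555.6 × 0.5131 = 285.07 m.
Difference: 508.35 − 285.07 = 223.28 m.

223 m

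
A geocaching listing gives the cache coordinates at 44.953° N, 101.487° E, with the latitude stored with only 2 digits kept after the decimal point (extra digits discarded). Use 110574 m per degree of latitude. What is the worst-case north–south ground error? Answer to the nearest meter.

Truncating at 2 decimal places can drop up to a full unit in the last place, so the latitude may be off by as much as 0.01°.
So the N–S error is at most 0.01 × 110574 = 1105.74 m.

1106 meters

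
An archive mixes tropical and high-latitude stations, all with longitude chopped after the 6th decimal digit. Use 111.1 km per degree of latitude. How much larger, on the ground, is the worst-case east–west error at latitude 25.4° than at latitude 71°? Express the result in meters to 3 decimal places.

Truncating at 6 decimal places can drop up to a full unit in the last place, so the longitude may be off by as much as 1e-06°.
At 25.4°: 1e-06° × 111100 × cos 25.4° = 1e-06 × 111100 × 0.9033 ≈ 0.10036 m.
Error at 71° = 1e-06° × 111100 × cos 71° ≈ 0.1111 × 0.3256 = 0.036171 m.
Difference: 0.10036 − 0.036171 = 0.06419 m.

0.064 meters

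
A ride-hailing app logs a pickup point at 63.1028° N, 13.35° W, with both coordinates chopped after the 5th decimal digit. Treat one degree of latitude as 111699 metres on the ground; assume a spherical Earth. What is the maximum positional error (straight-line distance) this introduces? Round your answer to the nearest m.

1 m

Truncating at 5 decimal places can drop up to a full unit in the last place, so each coordinate may be off by as much as 1e-05°.
North–south component: 1e-05° × 111699 = 1.11699 m.
E–W at 63.1028°: 1e-05° × 111699 × cos 63.1028° = 1e-05 × 111699 × 0.4524 ≈ 0.505316 m.
Worst case both components are at the extreme and orthogonal: √(1.11699² + 0.505316²) ≈ 1.22597 m.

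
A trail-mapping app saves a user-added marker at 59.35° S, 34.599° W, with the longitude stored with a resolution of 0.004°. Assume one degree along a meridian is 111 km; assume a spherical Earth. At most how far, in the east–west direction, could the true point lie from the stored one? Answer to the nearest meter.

With a 0.004° grid the true value lies within half a step, ±0.004°/2 = ±0.002°, of the stored one.
One degree of longitude at 59.35° is 111000 × cos 59.35° ≈ 111000 × 0.5098 = 56587 m.
So at most 0.002° × 56587 ≈ 113.174 m east–west.

113 meters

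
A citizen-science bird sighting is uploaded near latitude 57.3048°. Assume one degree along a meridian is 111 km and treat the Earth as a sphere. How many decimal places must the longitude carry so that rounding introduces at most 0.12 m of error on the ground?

At 57.3048° one degree of longitude covers 111000 × cos 57.3048° ≈ 111000 × 0.5402 ≈ 59958.9 m.
With N decimal places the half-ulp bound is 0.5·10⁻ᴺ°, or 0.5·10⁻ᴺ × 59958.9 m on the ground.
Setting 29979.4 × 10⁻ᴺ ≤ 0.12 gives 10ᴺ ≥ 2.498e+05, i.e. N ≥ 5.40.
So 6 decimal places suffice (0.03 m); 5 would allow up to 0.3 m.

6 decimal places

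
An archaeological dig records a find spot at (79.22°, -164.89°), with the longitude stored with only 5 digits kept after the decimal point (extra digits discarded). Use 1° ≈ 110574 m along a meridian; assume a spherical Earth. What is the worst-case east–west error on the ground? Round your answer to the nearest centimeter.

21 centimeters

Truncating at 5 decimal places can drop up to a full unit in the last place, so the longitude may be off by as much as 1e-05°.
One degree of longitude at 79.22° is 110574 × cos 79.22° ≈ 110574 × 0.1870 = 20681.6 m.
East–west error: 1e-05° × 20681.6 m/° ≈ 0.206816 m.
That is 0.206816 m = 20.682 cm.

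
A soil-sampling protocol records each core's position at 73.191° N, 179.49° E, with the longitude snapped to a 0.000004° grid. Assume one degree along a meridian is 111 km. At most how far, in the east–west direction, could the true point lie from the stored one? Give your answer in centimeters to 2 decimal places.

With a 0.000004° grid the true value lies within half a step, ±0.000004°/2 = ±2e-06°, of the stored one.
Parallels shrink by cos φ, so at 73.191° a degree of longitude is 111000 × 0.2892 ≈ 32099.2 m.
Maximum E–W displacement: 2e-06 × 32099.2 = 0.0641984 m.
That is 0.0641984 m = 6.4198 cm.

6.42 centimeters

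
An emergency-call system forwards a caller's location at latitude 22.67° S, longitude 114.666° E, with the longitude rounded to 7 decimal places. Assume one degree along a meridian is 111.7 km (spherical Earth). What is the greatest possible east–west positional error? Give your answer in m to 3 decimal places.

0.005 m

Rounding to 7 decimal places leaves the longitude within ±5e-08° of the true value.
One degree of longitude at 22.67° is 111700 × cos 22.67° ≈ 111700 × 0.9227 = 103070 m.
So at most 5e-08° × 103070 ≈ 0.0051535 m east–west.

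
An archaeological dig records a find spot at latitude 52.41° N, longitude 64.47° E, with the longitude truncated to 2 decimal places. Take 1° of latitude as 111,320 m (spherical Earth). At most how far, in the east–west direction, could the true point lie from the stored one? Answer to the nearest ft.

2228 ft

Truncating at 2 decimal places can drop up to a full unit in the last place, so the longitude may be off by as much as 0.01°.
Parallels shrink by cos φ, so at 52.41° a degree of longitude is 111320 × 0.6100 ≈ 67906 m.
East–west error: 0.01° × 67906 m/° ≈ 679.06 m.
Converting: 679.06 m × 3.2808 ft/m ≈ 2227.9 ft.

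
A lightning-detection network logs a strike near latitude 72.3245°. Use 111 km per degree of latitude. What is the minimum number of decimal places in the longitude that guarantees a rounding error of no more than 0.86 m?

At 72.3245° one degree of longitude covers 111000 × cos 72.3245° ≈ 111000 × 0.3036 ≈ 33702.4 m.
With N decimal places the half-ulp bound is 0.5·10⁻ᴺ°, or 0.5·10⁻ᴺ × 33702.4 m on the ground.
Need 0.5 × 33702.4 × 10⁻ᴺ ≤ 0.86 → 10⁻ᴺ ≤ 5.103e-05, so N ≥ 4.29.
N = 4 would give 1.69 m (too coarse); N = 5 gives 0.169 m ≤ 0.86 m.

5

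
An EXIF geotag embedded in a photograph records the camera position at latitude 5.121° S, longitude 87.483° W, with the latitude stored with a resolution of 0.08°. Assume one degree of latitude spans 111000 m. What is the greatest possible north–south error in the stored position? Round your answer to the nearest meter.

4440 meters

With a 0.08° grid the true value lies within half a step, ±0.08°/2 = ±0.04°, of the stored one.
North–south distance: 0.04° × 111000 m/° = 4440 m.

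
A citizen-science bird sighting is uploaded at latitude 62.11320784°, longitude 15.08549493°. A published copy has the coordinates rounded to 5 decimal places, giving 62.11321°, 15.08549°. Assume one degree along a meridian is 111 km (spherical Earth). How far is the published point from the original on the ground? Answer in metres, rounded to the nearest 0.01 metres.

0.35 metres

Δlat = 62.11320784 − 62.11321 = -0.00000216°; Δlon = 15.08549493 − 15.08549 = +0.00000493°.
North–south shift: -0.00000216 × 111000 = -0.23976 m.
East–west at this latitude: 0.00000493° × 111000 × cos 62.1132° ≈ 0.00000493 × 51917.6 = 0.255954 m.
Distance: √(0.23976² + 0.255954²) ≈ 0.35071 m.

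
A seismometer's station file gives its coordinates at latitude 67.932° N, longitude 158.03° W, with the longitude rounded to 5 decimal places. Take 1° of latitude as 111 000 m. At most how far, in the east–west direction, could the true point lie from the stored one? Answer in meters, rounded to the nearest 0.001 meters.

0.209 meters

Rounding to 5 decimal places leaves the longitude within ±5e-06° of the true value.
One degree of longitude at 67.932° is 111000 × cos 67.932° ≈ 111000 × 0.3757 = 41703.4 m.
So at most 5e-06° × 41703.4 ≈ 0.208517 m east–west.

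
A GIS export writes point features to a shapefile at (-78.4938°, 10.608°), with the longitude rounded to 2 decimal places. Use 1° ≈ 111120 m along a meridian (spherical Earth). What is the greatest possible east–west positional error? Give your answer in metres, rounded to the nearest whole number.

Rounding to 2 decimal places leaves the longitude within ±0.005° of the true value.
At latitude 78.4938° a degree of longitude spans 111120 m × cos 78.4938° = 111120 × 0.1995 ≈ 22165.5 m.
Maximum E–W displacement: 0.005 × 22165.5 = 110.828 m.

111 metres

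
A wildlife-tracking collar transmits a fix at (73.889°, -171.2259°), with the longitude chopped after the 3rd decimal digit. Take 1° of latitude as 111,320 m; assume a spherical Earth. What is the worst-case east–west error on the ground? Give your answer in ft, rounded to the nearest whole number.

Truncating at 3 decimal places can drop up to a full unit in the last place, so the longitude may be off by as much as 0.001°.
One degree of longitude at 73.889° is 111320 × cos 73.889° ≈ 111320 × 0.2775 = 30891.2 m.
East–west error: 0.001° × 30891.2 m/° ≈ 30.8912 m.
In feet: 30.8912 m ÷ 0.3048 ≈ 101.35 ft.

101 ft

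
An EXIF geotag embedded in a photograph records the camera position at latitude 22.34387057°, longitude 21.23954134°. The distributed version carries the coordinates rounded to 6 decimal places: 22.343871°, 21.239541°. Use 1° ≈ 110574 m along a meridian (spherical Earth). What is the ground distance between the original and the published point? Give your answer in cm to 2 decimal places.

5.89 cm

The latitude changed by -0.00000043° and the longitude by +0.00000034°.
N–S: -0.00000043° × 110574 m/° = -0.0475468 m.
E–W at 22.3439°: 0.00000034° × 110574 × cos 22.3439° = 0.00000034 × 110574 × 0.9249 ≈ 0.0347725 m.
Hypotenuse of the two orthogonal shifts: √(0.0475468² + 0.0347725²) = 0.0589052 m.
That is 0.0589052 m = 5.8905 cm.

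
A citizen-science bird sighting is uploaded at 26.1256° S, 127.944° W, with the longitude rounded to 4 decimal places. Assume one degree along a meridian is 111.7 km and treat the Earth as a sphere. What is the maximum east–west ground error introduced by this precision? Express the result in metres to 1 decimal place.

Rounding to 4 decimal places leaves the longitude within ±5e-05° of the true value.
One degree of longitude at 26.1256° is 111700 × cos 26.1256° ≈ 111700 × 0.8978 = 100288 m.
East–west error: 5e-05° × 100288 m/° ≈ 5.01439 m.

5.0 metres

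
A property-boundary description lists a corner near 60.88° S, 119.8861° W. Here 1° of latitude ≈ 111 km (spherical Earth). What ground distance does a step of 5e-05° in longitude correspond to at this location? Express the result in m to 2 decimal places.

2.70 m

One degree of longitude here spans 111000 × cos 60.88° = 111000 × 0.4866 ≈ 54017.1 m; 5e-05° of that is 2.70085 m.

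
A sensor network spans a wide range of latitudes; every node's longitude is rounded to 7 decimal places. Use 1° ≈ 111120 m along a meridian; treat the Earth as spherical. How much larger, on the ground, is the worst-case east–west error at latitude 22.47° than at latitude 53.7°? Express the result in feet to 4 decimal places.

Rounding to 7 decimal places leaves the longitude within ±5e-08° of the true value.
At 22.47°: 5e-08° × 111120 × cos 22.47° = 5e-08 × 111120 × 0.9241 ≈ 0.0051342 m.
At 53.7°: 5e-08° × 111120 × cos 53.7° = 5e-08 × 111120 × 0.5920 ≈ 0.0032892 m.
Difference: 0.0051342 − 0.0032892 = 0.001845 m.
In feet: 0.00184496 m ÷ 0.3048 ≈ 0.006053 ft.

0.0061 feet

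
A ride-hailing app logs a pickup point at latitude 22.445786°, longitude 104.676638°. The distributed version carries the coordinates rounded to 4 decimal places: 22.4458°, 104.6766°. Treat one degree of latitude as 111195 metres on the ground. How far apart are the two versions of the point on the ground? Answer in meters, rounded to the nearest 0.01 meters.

4.20 meters

Δlat = 22.445786 − 22.4458 = -0.000014°; Δlon = 104.676638 − 104.6766 = +0.000038°.
N–S: -0.000014° × 111195 m/° = -1.55673 m.
East–west at this latitude: 0.000038° × 111195 × cos 22.4458° ≈ 0.000038 × 102771 = 3.9053 m.
Distance: √(1.55673² + 3.9053²) ≈ 4.20414 m.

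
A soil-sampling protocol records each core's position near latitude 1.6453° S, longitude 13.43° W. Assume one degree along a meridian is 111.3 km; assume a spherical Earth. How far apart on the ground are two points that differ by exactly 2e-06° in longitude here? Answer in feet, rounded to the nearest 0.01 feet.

One degree of longitude here spans 111300 × cos 1.6453° = 111300 × 0.9996 ≈ 111254 m; 2e-06° of that is 0.222508 m.
Converting: 0.222508 m × 3.2808 ft/m ≈ 0.73001 ft.

0.73 feet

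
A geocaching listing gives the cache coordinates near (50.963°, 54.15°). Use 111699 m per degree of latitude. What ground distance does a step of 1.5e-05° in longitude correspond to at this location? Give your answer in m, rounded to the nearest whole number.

One degree of longitude here spans 111699 × cos 50.963° = 111699 × 0.6298 ≈ 70350.5 m; 1.5e-05° of that is 1.05526 m.

1 m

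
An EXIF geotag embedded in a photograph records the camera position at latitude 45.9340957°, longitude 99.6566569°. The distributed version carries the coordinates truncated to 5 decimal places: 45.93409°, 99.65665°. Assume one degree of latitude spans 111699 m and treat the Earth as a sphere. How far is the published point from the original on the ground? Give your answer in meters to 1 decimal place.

0.8 meters

The latitude changed by +0.0000057° and the longitude by +0.0000069°.
N–S: 0.0000057° × 111699 m/° = 0.636684 m.
E–W at 45.9341°: 0.0000069° × 111699 × cos 45.9341° = 0.0000069 × 111699 × 0.6955 ≈ 0.536027 m.
Combined displacement = (0.636684² + 0.536027²)^½ ≈ 0.832281 m.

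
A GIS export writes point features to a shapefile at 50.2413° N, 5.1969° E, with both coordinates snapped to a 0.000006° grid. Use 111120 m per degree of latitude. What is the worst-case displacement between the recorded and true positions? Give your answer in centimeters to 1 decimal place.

39.6 centimeters

With a 0.000006° grid the true value lies within half a step, ±0.000006°/2 = ±3e-06°, of the stored one.
N–S: 3e-06° × 111120 m/° = 0.33336 m.
East–west component at 50.2413°: 3e-06° × 111120 × cos 50.2413° ≈ 3e-06 × 71067.4 ≈ 0.213202 m.
Combining orthogonally: (0.33336² + 0.213202²)^½ ≈ 0.395707 m.
That is 0.395707 m = 39.571 cm.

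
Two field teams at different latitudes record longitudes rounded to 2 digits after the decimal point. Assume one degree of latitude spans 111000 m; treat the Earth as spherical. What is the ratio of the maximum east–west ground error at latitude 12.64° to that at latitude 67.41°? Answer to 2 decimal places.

Rounding to 2 decimal places leaves the longitude within ±0.005° of the true value.
At 12.64°: 0.005° × 111000 × cos 12.64° = 0.005 × 111000 × 0.9758 ≈ 541.55 m.
Error at 67.41° = 0.005° × 111000 × cos 67.41° ≈ 555 × 0.3841 = 213.19 m.
Ratio: 541.55 / 213.19 = cos 12.64° / cos 67.41° ≈ 2.5402.

2.54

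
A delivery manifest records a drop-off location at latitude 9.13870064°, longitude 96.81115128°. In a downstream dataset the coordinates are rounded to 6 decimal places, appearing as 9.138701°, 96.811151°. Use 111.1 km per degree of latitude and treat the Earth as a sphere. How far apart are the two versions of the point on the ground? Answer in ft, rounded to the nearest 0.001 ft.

Δlat = 9.13870064 − 9.138701 = -0.00000036°; Δlon = 96.81115128 − 96.811151 = +0.00000028°.
N–S: -0.00000036° × 111100 m/° = -0.039996 m.
E–W at 9.1387°: 0.00000028° × 111100 × cos 9.1387° = 0.00000028 × 111100 × 0.9873 ≈ 0.0307131 m.
Distance: √(0.039996² + 0.0307131²) ≈ 0.0504279 m.
In feet: 0.0504279 m ÷ 0.3048 ≈ 0.16545 ft.

0.165 ft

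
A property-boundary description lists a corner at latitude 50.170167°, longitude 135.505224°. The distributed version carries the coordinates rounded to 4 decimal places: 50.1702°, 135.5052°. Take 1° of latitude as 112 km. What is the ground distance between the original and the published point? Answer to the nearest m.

4 m

Δlat = 50.170167 − 50.1702 = -0.000033°; Δlon = 135.505224 − 135.5052 = +0.000024°.
N–S: -0.000033° × 112000 m/° = -3.696 m.
E–W at 50.1702°: 0.000024° × 112000 × cos 50.1702° = 0.000024 × 112000 × 0.6405 ≈ 1.72169 m.
Hypotenuse of the two orthogonal shifts: √(3.696² + 1.72169²) = 4.07733 m.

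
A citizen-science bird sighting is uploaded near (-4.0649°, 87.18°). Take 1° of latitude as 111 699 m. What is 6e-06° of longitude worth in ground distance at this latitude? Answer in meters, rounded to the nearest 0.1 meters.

0.7 meters

6e-06° of longitude at 4.0649° is 6e-06 × 111699 × cos 4.0649° ≈ 6e-06 × 111418 = 0.668508 m.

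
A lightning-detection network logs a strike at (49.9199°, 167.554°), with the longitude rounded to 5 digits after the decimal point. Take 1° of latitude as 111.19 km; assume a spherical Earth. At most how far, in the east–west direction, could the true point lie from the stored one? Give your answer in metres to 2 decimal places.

0.36 metres

Rounding to 5 decimal places leaves the longitude within ±5e-06° of the true value.
Parallels shrink by cos φ, so at 49.9199° a degree of longitude is 111190 × 0.6439 ≈ 71590.6 m.
Maximum E–W displacement: 5e-06 × 71590.6 = 0.357953 m.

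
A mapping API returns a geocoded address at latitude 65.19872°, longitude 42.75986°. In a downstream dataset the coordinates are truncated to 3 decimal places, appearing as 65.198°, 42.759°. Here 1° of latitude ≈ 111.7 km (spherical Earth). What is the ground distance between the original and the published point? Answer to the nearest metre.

90 metres

The latitude changed by +0.00072° and the longitude by +0.00086°.
N–S: 0.00072° × 111700 m/° = 80.424 m.
E–W at 65.198°: 0.00086° × 111700 × cos 65.198° = 0.00086 × 111700 × 0.4195 ≈ 40.2964 m.
Distance: √(80.424² + 40.2964²) ≈ 89.9546 m.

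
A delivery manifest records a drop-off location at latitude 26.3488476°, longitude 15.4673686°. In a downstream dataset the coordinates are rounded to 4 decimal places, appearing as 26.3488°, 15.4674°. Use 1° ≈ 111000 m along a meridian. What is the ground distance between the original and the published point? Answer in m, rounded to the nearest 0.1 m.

6.1 m

Δlat = 26.3488476 − 26.3488 = +0.0000476°; Δlon = 15.4673686 − 15.4674 = -0.0000314°.
North–south shift: 0.0000476 × 111000 = 5.2836 m.
E–W at 26.3488°: -0.0000314° × 111000 × cos 26.3488° = -0.0000314 × 111000 × 0.8961 ≈ -3.1233 m.
Combined displacement = (5.2836² + 3.1233²)^½ ≈ 6.1377 m.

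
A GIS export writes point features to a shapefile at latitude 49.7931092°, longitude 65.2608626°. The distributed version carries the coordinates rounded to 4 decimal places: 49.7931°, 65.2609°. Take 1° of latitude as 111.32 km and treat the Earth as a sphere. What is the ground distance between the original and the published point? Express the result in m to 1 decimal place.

2.9 m

The latitude changed by +0.0000092° and the longitude by -0.0000374°.
N–S: 0.0000092° × 111320 m/° = 1.02414 m.
E–W at 49.7931°: -0.0000374° × 111320 × cos 49.7931° = -0.0000374 × 111320 × 0.6455 ≈ -2.68766 m.
Hypotenuse of the two orthogonal shifts: √(1.02414² + 2.68766²) = 2.87618 m.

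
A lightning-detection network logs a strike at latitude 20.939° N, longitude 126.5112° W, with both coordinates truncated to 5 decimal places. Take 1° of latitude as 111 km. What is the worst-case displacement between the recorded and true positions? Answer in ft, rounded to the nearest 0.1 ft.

Truncating at 5 decimal places can drop up to a full unit in the last place, so each coordinate may be off by as much as 1e-05°.
N–S: 1e-05° × 111000 m/° = 1.11 m.
E–W at 20.939°: 1e-05° × 111000 × cos 20.939° = 1e-05 × 111000 × 0.9340 ≈ 1.0367 m.
The two errors are perpendicular, so the maximum displacement is √(1.11² + 1.0367²) ≈ 1.51883 m.
Converting: 1.51883 m × 3.2808 ft/m ≈ 4.983 ft.

5.0 ft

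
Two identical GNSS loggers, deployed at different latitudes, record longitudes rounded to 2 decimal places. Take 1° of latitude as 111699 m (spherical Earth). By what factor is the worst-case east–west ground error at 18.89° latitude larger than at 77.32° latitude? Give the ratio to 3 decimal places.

Rounding to 2 decimal places leaves the longitude within ±0.005° of the true value.
At 18.89°: 0.005° × 111699 × cos 18.89° = 0.005 × 111699 × 0.9461 ≈ 528.42 m.
At 77.32°: 0.005° × 111699 × cos 77.32° = 0.005 × 111699 × 0.2195 ≈ 122.59 m.
The ratio reduces to cos 18.89° / cos 77.32° = 0.9461/0.2195 ≈ 4.3103.

4.310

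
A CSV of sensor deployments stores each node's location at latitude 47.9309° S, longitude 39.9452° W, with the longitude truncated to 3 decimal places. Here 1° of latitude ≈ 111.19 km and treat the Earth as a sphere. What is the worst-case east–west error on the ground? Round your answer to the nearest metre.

Truncating at 3 decimal places can drop up to a full unit in the last place, so the longitude may be off by as much as 0.001°.
One degree of longitude at 47.9309° is 111190 × cos 47.9309° ≈ 111190 × 0.6700 = 74500.2 m.
Maximum E–W displacement: 0.001 × 74500.2 = 74.5002 m.

75 metres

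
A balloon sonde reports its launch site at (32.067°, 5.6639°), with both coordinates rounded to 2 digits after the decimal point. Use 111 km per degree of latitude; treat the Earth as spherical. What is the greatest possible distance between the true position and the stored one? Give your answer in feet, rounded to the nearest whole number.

2387 feet

Rounding to 2 decimal places leaves each coordinate within ±0.005° of the true value.
North–south component: 0.005° × 111000 = 555 m.
East–west component at 32.067°: 0.005° × 111000 × cos 32.067° ≈ 0.005 × 94064.5 ≈ 470.322 m.
The two errors are perpendicular, so the maximum displacement is √(555² + 470.322²) ≈ 727.481 m.
In feet: 727.481 m ÷ 0.3048 ≈ 2386.7 ft.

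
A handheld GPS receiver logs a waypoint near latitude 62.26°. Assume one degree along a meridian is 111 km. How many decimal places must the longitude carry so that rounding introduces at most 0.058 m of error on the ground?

6 decimal places

At 62.26° one degree of longitude covers 111000 × cos 62.26° ≈ 111000 × 0.4655 ≈ 51666.1 m.
Rounding to N decimal places gives at most 0.5 × 10⁻ᴺ degrees of error, i.e. 0.5 × 10⁻ᴺ × 51666.1 m.
Need 0.5 × 51666.1 × 10⁻ᴺ ≤ 0.058 → 10⁻ᴺ ≤ 2.245e-06, so N ≥ 5.65.
N = 5 would give 0.258 m (too coarse); N = 6 gives 0.0258 m ≤ 0.058 m.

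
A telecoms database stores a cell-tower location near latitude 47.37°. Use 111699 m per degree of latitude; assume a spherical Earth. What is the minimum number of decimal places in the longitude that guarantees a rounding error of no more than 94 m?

3 decimal places

At 47.37° one degree of longitude covers 111699 × cos 47.37° ≈ 111699 × 0.6773 ≈ 75649.4 m.
N decimal places → at most half a unit in the last place, 0.5 × 10⁻ᴺ° = 75649.4/2 × 10⁻ᴺ m.
Setting 37824.7 × 10⁻ᴺ ≤ 94 gives 10ᴺ ≥ 402.4, i.e. N ≥ 2.60.
At 2 places the error can reach 378 m, but 3 places keeps it to 37.8 m.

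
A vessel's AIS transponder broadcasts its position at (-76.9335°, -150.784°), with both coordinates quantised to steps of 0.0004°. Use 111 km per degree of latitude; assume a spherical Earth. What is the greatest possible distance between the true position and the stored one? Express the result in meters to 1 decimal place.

22.8 meters

With a 0.0004° grid the true value lies within half a step, ±0.0004°/2 = ±0.0002°, of the stored one.
N–S: 0.0002° × 111000 m/° = 22.2 m.
Longitude error → 0.0002 × 111000 × cos 76.9335° = 0.0002 × 111000 × 0.2261 ≈ 5.01902 m.
Worst case both components are at the extreme and orthogonal: √(22.2² + 5.01902²) ≈ 22.7603 m.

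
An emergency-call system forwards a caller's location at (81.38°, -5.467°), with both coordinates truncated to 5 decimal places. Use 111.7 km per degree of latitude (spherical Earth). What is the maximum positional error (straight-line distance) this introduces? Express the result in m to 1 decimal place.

1.1 m

Truncating at 5 decimal places can drop up to a full unit in the last place, so each coordinate may be off by as much as 1e-05°.
Latitude error → 1e-05 × 111700 = 1.117 m along the meridian.
East–west component at 81.38°: 1e-05° × 111700 × cos 81.38° ≈ 1e-05 × 16741.6 ≈ 0.167416 m.
Worst case both components are at the extreme and orthogonal: √(1.117² + 0.167416²) ≈ 1.12948 m.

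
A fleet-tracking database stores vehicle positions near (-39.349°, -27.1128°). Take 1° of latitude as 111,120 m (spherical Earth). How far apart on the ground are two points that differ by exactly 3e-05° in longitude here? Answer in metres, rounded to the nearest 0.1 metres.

At 39.349° a degree of longitude is 111120 × cos 39.349° ≈ 85928.9 m, so 3e-05° corresponds to 2.57787 m.

2.6 metres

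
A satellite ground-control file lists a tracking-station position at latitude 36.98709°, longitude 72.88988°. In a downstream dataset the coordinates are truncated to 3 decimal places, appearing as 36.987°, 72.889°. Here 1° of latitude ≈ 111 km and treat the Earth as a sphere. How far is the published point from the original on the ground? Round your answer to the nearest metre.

Δlat = 36.98709 − 36.987 = +0.00009°; Δlon = 72.88988 − 72.889 = +0.00088°.
N–S: 0.00009° × 111000 m/° = 9.99 m.
E–W at 36.987°: 0.00088° × 111000 × cos 36.987° = 0.00088 × 111000 × 0.7988 ≈ 78.0241 m.
Combined displacement = (9.99² + 78.0241²)^½ ≈ 78.661 m.

79 metres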